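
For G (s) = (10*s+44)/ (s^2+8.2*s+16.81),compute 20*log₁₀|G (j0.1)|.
Substitute s = j*0.1: G(j0.1) = 2.61572 - 0.0681483j.
|G(j0.1)| = sqrt(Re² + Im²) = 2.617.
20*log₁₀(2.617) = 8.35 dB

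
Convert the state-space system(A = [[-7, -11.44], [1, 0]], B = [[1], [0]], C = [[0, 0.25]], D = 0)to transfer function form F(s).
F(s) = C(sI - A)⁻¹B + D.
Characteristic polynomial det(sI - A) = s^2 + 7*s + 11.44.
Numerator from C·adj(sI-A)·B + D·det(sI-A) = 0.25.
F(s) = (0.25)/(s^2 + 7*s + 11.44)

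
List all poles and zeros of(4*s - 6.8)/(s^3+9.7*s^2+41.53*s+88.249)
Set denominator = 0: s^3 + 9.7*s^2 + 41.53*s + 88.249 = (s + 4.9)(s^2 + 4.8*s + 18.01) = 0 → Poles: -2.4 + 3.5j, -2.4 - 3.5j, -4.9
Set numerator = 0: 4*s - 6.8 = 0 → Zeros: 1.7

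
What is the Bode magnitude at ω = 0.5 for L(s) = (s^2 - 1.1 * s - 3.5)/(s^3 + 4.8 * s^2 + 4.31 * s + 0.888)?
Substitute s = j*0.5: L(j0.5) = 0.012683 + 1.84534j.
|L(j0.5)| = sqrt(Re² + Im²) = 1.845.
20*log₁₀(1.845) = 5.32 dB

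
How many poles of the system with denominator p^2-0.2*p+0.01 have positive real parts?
p^2 - 0.2*p + 0.01 = (p - 0.1)(p - 0.1). Poles: 0.1, 0.1. RHP poles (Re>0): 2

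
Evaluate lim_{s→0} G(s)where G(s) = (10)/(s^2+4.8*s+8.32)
DC gain = G(0) = num(0)/den(0) = 10/8.32 = 1.202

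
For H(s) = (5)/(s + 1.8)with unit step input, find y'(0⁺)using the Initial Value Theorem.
IVT: y'(0⁺) = lim_{s→∞} s²·Y(s) = lim_{s→∞} s·H(s).
deg(num) = 0, deg(den) = 1, relative degree = 1, so s·H(s) → (leading num)/(leading den) = 5/1 = 5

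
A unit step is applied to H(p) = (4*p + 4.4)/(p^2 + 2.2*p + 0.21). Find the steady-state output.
FVT: lim_{t→∞} y(t) = lim_{p→0} p*Y(p) where Y(p) = H(p)/p.
= lim_{p→0} H(p) = H(0) = num(0)/den(0) = 4.4/0.21 = 20.95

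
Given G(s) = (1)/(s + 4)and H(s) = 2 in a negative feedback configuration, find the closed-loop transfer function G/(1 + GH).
Closed-loop T = G/(1+GH).
Numerator: G_num * H_den = 1.
Denominator: G_den * H_den + G_num * H_num = (s + 4) + (2) = s + 6.
T(s) = (1)/(s + 6)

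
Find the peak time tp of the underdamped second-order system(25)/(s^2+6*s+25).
Standard form: ωn²/(s²+2ζωn·s+ωn²) → ωn = 5, ζ = 0.6.
ωd = ωn·√(1-ζ²) = 5·√(1-0.6²) = 4.
tp = π/ωd = π/4 = 0.7854 s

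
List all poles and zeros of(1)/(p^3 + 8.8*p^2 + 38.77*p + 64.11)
Set denominator = 0: p^3 + 8.8*p^2 + 38.77*p + 64.11 = (p + 3)(p^2 + 5.8*p + 21.37) = 0 → Poles: -2.9 + 3.6j, -2.9 - 3.6j, -3
Numerator is a nonzero constant (1) → Zeros: none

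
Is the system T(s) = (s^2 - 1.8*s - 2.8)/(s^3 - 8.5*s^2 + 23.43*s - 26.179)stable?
Denominator: s^3 - 8.5*s^2 + 23.43*s - 26.179 = (s - 4.7)(s^2 - 3.8*s + 5.57). Poles: 1.9 + 1.4j, 1.9 - 1.4j, 4.7. All Re(p)<0: No (unstable)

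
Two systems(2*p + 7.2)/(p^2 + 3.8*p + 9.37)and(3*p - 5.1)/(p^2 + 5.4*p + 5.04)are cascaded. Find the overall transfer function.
Series: H = H₁ · H₂ = (n₁·n₂)/(d₁·d₂).
Num: n₁·n₂ = 6*p^2 + 11.4*p - 36.72. Den: d₁·d₂ = p^4 + 9.2*p^3 + 34.93*p^2 + 69.75*p + 47.2248.
H(p) = (6*p^2 + 11.4*p - 36.72)/(p^4 + 9.2*p^3 + 34.93*p^2 + 69.75*p + 47.2248)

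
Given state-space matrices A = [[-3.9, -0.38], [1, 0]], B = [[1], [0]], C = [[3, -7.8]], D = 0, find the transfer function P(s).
P(s) = C(sI - A)⁻¹B + D.
Characteristic polynomial det(sI - A) = s^2 + 3.9*s + 0.38.
Numerator from C·adj(sI-A)·B + D·det(sI-A) = 3*s - 7.8.
P(s) = (3*s - 7.8)/(s^2 + 3.9*s + 0.38)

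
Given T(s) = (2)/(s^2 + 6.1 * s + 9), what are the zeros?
Numerator is a nonzero constant (2) → Zeros: none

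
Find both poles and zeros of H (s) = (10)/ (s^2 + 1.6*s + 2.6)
Set denominator = 0: s^2 + 1.6*s + 2.6 = 0 → Poles: -0.8 + 1.4j, -0.8 - 1.4j
Numerator is a nonzero constant (10) → Zeros: none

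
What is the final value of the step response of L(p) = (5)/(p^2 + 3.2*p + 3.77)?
FVT: lim_{t→∞} y(t) = lim_{p→0} p*Y(p) where Y(p) = L(p)/p.
= lim_{p→0} L(p) = L(0) = num(0)/den(0) = 5/3.77 = 1.326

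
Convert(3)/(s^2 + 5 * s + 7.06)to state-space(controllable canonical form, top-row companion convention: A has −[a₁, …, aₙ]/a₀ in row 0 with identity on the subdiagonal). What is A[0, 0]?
Reachable canonical form for den = s^2 + 5*s + 7.06: top row of A = -[a₁,a₂,...,aₙ]/a₀, ones on the subdiagonal, zeros elsewhere.
A = [[-5, -7.06], [1, 0]].
A[0,0] = -5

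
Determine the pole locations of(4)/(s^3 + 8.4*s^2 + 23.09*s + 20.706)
Set denominator = 0: s^3 + 8.4*s^2 + 23.09*s + 20.706 = (s + 2.9)(s + 3.4)(s + 2.1) = 0 → Poles: -2.1, -2.9, -3.4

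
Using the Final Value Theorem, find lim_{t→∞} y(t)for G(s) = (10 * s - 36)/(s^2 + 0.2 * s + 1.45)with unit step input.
FVT: lim_{t→∞} y(t) = lim_{s→0} s*Y(s) where Y(s) = G(s)/s.
= lim_{s→0} G(s) = G(0) = num(0)/den(0) = -36/1.45 = -24.83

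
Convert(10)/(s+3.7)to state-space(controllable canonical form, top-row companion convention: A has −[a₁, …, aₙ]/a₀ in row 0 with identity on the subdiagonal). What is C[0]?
Reachable canonical form: C = numerator coefficients (right-aligned, zero-padded to length n).
num = 10, C = [[10]].
C[0] = 10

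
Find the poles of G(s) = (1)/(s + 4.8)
Set denominator = 0: s + 4.8 = 0 → Poles: -4.8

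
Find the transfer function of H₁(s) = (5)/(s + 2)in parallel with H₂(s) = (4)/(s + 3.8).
Parallel: H = H₁ + H₂ = (n₁·d₂ + n₂·d₁)/(d₁·d₂).
n₁·d₂ = 5*s + 19. n₂·d₁ = 4*s + 8. Sum = 9*s + 27. d₁·d₂ = s^2 + 5.8*s + 7.6.
H(s) = (9*s + 27)/(s^2 + 5.8*s + 7.6)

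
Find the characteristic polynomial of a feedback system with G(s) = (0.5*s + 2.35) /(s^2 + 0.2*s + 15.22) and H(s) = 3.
Characteristic poly = G_den * H_den + G_num * H_num = (s^2 + 0.2*s + 15.22) + (1.5*s + 7.05) = s^2 + 1.7*s + 22.27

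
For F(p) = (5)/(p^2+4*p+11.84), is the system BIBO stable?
Denominator: p^2 + 4*p + 11.84. Poles: -2 + 2.8j, -2 - 2.8j. All Re(p)<0: Yes (stable)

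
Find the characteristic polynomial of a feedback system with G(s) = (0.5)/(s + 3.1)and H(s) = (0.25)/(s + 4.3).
Characteristic poly = G_den * H_den + G_num * H_num = (s^2 + 7.4*s + 13.33) + (0.125) = s^2 + 7.4*s + 13.455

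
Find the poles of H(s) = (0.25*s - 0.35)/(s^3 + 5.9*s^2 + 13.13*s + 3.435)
Set denominator = 0: s^3 + 5.9*s^2 + 13.13*s + 3.435 = (s + 0.3)(s^2 + 5.6*s + 11.45) = 0 → Poles: -0.3, -2.8 + 1.9j, -2.8 - 1.9j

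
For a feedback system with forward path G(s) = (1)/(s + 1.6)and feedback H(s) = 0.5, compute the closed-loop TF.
Closed-loop T = G/(1+GH).
Numerator: G_num * H_den = 1.
Denominator: G_den * H_den + G_num * H_num = (s + 1.6) + (0.5) = s + 2.1.
T(s) = (1)/(s + 2.1)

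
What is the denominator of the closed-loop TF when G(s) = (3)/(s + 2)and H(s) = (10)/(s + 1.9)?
Characteristic poly = G_den * H_den + G_num * H_num = (s^2 + 3.9*s + 3.8) + (30) = s^2 + 3.9*s + 33.8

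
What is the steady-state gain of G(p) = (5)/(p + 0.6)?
DC gain = G(0) = num(0)/den(0) = 5/0.6 = 8.333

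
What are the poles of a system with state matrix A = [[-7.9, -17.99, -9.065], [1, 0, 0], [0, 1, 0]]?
Eigenvalues solve det(λI - A) = 0.
Characteristic polynomial: λ^3 + 7.9*λ^2 + 17.99*λ + 9.065 = 0.
Factor: (λ + 3.5)(λ + 3.7)(λ + 0.7) = 0.
Roots: -0.7, -3.5, -3.7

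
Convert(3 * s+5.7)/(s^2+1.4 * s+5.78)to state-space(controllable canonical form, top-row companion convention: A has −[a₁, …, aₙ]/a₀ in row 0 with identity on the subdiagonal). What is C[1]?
Reachable canonical form: C = numerator coefficients (right-aligned, zero-padded to length n).
num = 3*s + 5.7, C = [[3, 5.7]].
C[1] = 5.7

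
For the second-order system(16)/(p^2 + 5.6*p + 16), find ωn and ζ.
Standard form: ωn²/(p²+2ζωn·p+ωn²).
const=16=ωn² → ωn=4, p coeff=5.6=2ζωn → ζ=0.7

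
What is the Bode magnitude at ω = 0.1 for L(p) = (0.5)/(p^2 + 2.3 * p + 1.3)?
Substitute p = j*0.1: L(j0.1) = 0.375655 - 0.0669773j.
|L(j0.1)| = sqrt(Re² + Im²) = 0.3816.
20*log₁₀(0.3816) = -8.37 dB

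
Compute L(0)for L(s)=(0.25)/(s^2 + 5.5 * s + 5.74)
DC gain = L(0) = num(0)/den(0) = 0.25/5.74 = 0.04355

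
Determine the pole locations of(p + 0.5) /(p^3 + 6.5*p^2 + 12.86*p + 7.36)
Set denominator = 0: p^3 + 6.5*p^2 + 12.86*p + 7.36 = (p + 1)(p + 3.2)(p + 2.3) = 0 → Poles: -1, -2.3, -3.2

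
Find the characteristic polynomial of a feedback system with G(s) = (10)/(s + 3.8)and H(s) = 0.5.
Characteristic poly = G_den * H_den + G_num * H_num = (s + 3.8) + (5) = s + 8.8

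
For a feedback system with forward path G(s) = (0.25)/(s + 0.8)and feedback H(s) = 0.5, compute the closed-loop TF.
Closed-loop T = G/(1+GH).
Numerator: G_num * H_den = 0.25.
Denominator: G_den * H_den + G_num * H_num = (s + 0.8) + (0.125) = s + 0.925.
T(s) = (0.25)/(s + 0.925)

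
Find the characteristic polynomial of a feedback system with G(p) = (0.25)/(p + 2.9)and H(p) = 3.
Characteristic poly = G_den * H_den + G_num * H_num = (p + 2.9) + (0.75) = p + 3.65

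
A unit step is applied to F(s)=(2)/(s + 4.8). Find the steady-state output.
FVT: lim_{t→∞} y(t) = lim_{s→0} s*Y(s) where Y(s) = F(s)/s.
= lim_{s→0} F(s) = F(0) = num(0)/den(0) = 2/4.8 = 0.4167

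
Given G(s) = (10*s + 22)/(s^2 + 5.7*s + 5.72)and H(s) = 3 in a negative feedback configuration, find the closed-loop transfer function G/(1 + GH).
Closed-loop T = G/(1+GH).
Numerator: G_num * H_den = 10*s + 22.
Denominator: G_den * H_den + G_num * H_num = (s^2 + 5.7*s + 5.72) + (30*s + 66) = s^2 + 35.7*s + 71.72.
T(s) = (10*s + 22)/(s^2 + 35.7*s + 71.72)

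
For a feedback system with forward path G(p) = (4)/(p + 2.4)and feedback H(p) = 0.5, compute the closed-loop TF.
Closed-loop T = G/(1+GH).
Numerator: G_num * H_den = 4.
Denominator: G_den * H_den + G_num * H_num = (p + 2.4) + (2) = p + 4.4.
T(p) = (4)/(p + 4.4)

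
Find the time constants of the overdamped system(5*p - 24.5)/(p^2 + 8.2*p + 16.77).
Overdamped: real poles at -4.3, -3.9. τ = -1/pole → τ₁ = 0.2326, τ₂ = 0.2564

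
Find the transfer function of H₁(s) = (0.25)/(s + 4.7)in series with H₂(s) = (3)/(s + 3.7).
Series: H = H₁ · H₂ = (n₁·n₂)/(d₁·d₂).
Num: n₁·n₂ = 0.75. Den: d₁·d₂ = s^2 + 8.4*s + 17.39.
H(s) = (0.75)/(s^2 + 8.4*s + 17.39)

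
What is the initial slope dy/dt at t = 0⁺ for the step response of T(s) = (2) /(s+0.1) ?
IVT: y'(0⁺) = lim_{s→∞} s²·Y(s) = lim_{s→∞} s·T(s).
deg(num) = 0, deg(den) = 1, relative degree = 1, so s·T(s) → (leading num)/(leading den) = 2/1 = 2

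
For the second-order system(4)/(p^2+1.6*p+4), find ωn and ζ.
Standard form: ωn²/(p²+2ζωn·p+ωn²).
const=4=ωn² → ωn=2, p coeff=1.6=2ζωn → ζ=0.4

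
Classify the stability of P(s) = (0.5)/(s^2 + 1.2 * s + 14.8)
Denominator: s^2 + 1.2*s + 14.8. Poles: -0.6 + 3.8j, -0.6 - 3.8j. Stable (all poles in LHP)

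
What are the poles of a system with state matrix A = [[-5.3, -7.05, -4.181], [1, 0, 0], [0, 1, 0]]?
Eigenvalues solve det(λI - A) = 0.
Characteristic polynomial: λ^3 + 5.3*λ^2 + 7.05*λ + 4.181 = 0.
Factor: (λ + 3.7)(λ^2 + 1.6*λ + 1.13) = 0.
Roots: -0.8 + 0.7j, -0.8 - 0.7j, -3.7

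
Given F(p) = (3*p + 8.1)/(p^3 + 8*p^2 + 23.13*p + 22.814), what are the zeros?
Set numerator = 0: 3*p + 8.1 = 0 → Zeros: -2.7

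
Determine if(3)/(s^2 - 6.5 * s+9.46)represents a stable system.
Denominator: s^2 - 6.5*s + 9.46 = (s - 4.3)(s - 2.2). Poles: 2.2, 4.3. All Re(p)<0: No (unstable)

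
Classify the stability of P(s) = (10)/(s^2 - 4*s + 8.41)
Denominator: s^2 - 4*s + 8.41. Poles: 2 + 2.1j, 2 - 2.1j. Unstable (2 pole(s) in RHP)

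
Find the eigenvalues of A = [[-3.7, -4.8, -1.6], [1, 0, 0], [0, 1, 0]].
Eigenvalues solve det(λI - A) = 0.
Characteristic polynomial: λ^3 + 3.7*λ^2 + 4.8*λ + 1.6 = 0.
Factor: (λ + 0.5)(λ^2 + 3.2*λ + 3.2) = 0.
Roots: -0.5, -1.6 + 0.8j, -1.6 - 0.8j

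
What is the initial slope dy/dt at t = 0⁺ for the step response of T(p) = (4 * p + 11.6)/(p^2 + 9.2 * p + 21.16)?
IVT: y'(0⁺) = lim_{p→∞} p²·Y(p) = lim_{p→∞} p·T(p).
deg(num) = 1, deg(den) = 2, relative degree = 1, so p·T(p) → (leading num)/(leading den) = 4/1 = 4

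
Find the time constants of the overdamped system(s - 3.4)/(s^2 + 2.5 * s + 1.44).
Overdamped: real poles at -1.6, -0.9. τ = -1/pole → τ₁ = 0.625, τ₂ = 1.111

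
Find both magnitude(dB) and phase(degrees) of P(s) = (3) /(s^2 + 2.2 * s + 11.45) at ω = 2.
Substitute s = j*2: P(j2) = 0.298547 - 0.176323j.
|P| = 20*log₁₀(sqrt(Re²+Im²)) = -9.20 dB.
∠P = atan2(Im, Re) = -30.57°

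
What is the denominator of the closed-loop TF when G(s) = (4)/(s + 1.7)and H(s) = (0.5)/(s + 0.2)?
Characteristic poly = G_den * H_den + G_num * H_num = (s^2 + 1.9*s + 0.34) + (2) = s^2 + 1.9*s + 2.34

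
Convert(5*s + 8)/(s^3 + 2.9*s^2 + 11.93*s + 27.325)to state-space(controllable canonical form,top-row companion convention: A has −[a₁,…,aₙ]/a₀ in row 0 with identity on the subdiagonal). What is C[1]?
Reachable canonical form: C = numerator coefficients (right-aligned, zero-padded to length n).
num = 5*s + 8, C = [[0, 5, 8]].
C[1] = 5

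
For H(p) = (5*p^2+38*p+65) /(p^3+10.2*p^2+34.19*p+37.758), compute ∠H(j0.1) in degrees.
Substitute p = j*0.1: H(j0.1) = 1.71981 - 0.0551925j.
∠H(j0.1) = atan2(Im, Re) = atan2(-0.0551925, 1.71981) = -1.84°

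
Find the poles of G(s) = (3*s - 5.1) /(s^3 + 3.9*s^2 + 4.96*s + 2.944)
Set denominator = 0: s^3 + 3.9*s^2 + 4.96*s + 2.944 = (s + 2.3)(s^2 + 1.6*s + 1.28) = 0 → Poles: -0.8 + 0.8j, -0.8 - 0.8j, -2.3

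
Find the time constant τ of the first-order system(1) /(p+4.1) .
First-order system: τ = -1/pole. Pole = -4.1. τ = -1/(-4.1) = 0.2439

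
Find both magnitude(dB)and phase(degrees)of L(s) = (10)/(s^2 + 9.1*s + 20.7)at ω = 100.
Substitute s = j*100: L(j100) = -0.00099381 - 9.06243e-05j.
|L| = 20*log₁₀(sqrt(Re²+Im²)) = -60.02 dB.
∠L = atan2(Im, Re) = -174.79°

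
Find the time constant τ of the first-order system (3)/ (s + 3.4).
First-order system: τ = -1/pole. Pole = -3.4. τ = -1/(-3.4) = 0.2941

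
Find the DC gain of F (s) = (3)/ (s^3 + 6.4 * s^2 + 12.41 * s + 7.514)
DC gain = F(0) = num(0)/den(0) = 3/7.514 = 0.3993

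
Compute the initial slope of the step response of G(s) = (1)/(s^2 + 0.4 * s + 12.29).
IVT: y'(0⁺) = lim_{s→∞} s²·Y(s) = lim_{s→∞} s·G(s).
deg(num) = 0, deg(den) = 2, relative degree = 2 ≥ 2, so s·G(s) → 0. Initial slope = 0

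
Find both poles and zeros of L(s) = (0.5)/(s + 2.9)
Set denominator = 0: s + 2.9 = 0 → Poles: -2.9
Numerator is a nonzero constant (0.5) → Zeros: none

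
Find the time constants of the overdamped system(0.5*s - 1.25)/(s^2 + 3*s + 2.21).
Overdamped: real poles at -1.7, -1.3. τ = -1/pole → τ₁ = 0.5882, τ₂ = 0.7692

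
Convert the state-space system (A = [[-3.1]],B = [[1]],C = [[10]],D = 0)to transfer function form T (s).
T(s) = C(sI - A)⁻¹B + D.
Characteristic polynomial det(sI - A) = s + 3.1.
Numerator from C·adj(sI-A)·B + D·det(sI-A) = 10.
T(s) = (10)/(s + 3.1)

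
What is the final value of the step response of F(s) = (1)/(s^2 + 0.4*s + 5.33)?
FVT: lim_{t→∞} y(t) = lim_{s→0} s*Y(s) where Y(s) = F(s)/s.
= lim_{s→0} F(s) = F(0) = num(0)/den(0) = 1/5.33 = 0.1876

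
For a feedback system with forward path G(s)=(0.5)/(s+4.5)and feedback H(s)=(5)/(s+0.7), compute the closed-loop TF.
Closed-loop T = G/(1+GH).
Numerator: G_num * H_den = 0.5*s + 0.35.
Denominator: G_den * H_den + G_num * H_num = (s^2 + 5.2*s + 3.15) + (2.5) = s^2 + 5.2*s + 5.65.
T(s) = (0.5*s + 0.35)/(s^2 + 5.2*s + 5.65)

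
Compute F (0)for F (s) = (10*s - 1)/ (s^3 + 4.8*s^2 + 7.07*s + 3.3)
DC gain = F(0) = num(0)/den(0) = -1/3.3 = -0.303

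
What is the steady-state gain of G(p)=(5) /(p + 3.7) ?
DC gain = G(0) = num(0)/den(0) = 5/3.7 = 1.351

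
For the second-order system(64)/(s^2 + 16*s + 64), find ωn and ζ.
Standard form: ωn²/(s²+2ζωn·s+ωn²).
const=64=ωn² → ωn=8, s coeff=16=2ζωn → ζ=1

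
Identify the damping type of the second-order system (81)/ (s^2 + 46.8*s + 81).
Standard form: ωn²/(s²+2ζωn·s+ωn²) gives ωn=9, ζ=2.6.
Overdamped (ζ = 2.6 > 1)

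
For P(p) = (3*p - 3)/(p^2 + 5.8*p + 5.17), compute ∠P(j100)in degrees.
Substitute p = j*100: P(j100) = 0.0020351 - 0.0298974j.
∠P(j100) = atan2(Im, Re) = atan2(-0.0298974, 0.0020351) = -86.11°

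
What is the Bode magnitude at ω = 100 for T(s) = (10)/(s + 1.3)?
Substitute s = j*100: T(j100) = 0.00129978 - 0.0999831j.
|T(j100)| = sqrt(Re² + Im²) = 0.09999.
20*log₁₀(0.09999) = -20.00 dB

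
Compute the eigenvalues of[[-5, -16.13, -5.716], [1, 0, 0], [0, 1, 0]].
Eigenvalues solve det(λI - A) = 0.
Characteristic polynomial: λ^3 + 5*λ^2 + 16.13*λ + 5.716 = 0.
Factor: (λ + 0.4)(λ^2 + 4.6*λ + 14.29) = 0.
Roots: -0.4, -2.3 + 3j, -2.3 - 3j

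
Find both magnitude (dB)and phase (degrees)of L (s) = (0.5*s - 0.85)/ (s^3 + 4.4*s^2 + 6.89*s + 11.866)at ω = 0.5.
Substitute s = j*0.5: L(j0.5) = -0.065557 + 0.0434376j.
|L| = 20*log₁₀(sqrt(Re²+Im²)) = -22.09 dB.
∠L = atan2(Im, Re) = 146.47°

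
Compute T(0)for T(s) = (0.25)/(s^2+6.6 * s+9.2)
DC gain = T(0) = num(0)/den(0) = 0.25/9.2 = 0.02717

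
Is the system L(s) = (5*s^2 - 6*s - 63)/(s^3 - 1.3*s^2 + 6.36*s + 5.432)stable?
Denominator: s^3 - 1.3*s^2 + 6.36*s + 5.432 = (s + 0.7)(s^2 - 2*s + 7.76). Poles: -0.7, 1 + 2.6j, 1 - 2.6j. All Re(p)<0: No (unstable)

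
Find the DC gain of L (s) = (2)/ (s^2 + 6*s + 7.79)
DC gain = L(0) = num(0)/den(0) = 2/7.79 = 0.2567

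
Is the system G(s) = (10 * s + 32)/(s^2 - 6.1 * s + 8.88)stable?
Denominator: s^2 - 6.1*s + 8.88 = (s - 3.7)(s - 2.4). Poles: 2.4, 3.7. All Re(p)<0: No (unstable)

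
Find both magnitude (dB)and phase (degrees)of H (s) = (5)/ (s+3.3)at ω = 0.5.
Substitute s = j*0.5: H(j0.5) = 1.48115 - 0.224417j.
|H| = 20*log₁₀(sqrt(Re²+Im²)) = 3.51 dB.
∠H = atan2(Im, Re) = -8.62°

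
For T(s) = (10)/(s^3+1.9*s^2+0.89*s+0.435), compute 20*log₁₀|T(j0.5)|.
Substitute s = j*0.5: T(j0.5) = -3.84615 - 30.7692j.
|T(j0.5)| = sqrt(Re² + Im²) = 31.01.
20*log₁₀(31.01) = 29.83 dB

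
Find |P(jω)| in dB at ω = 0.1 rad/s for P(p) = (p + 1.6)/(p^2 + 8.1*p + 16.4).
Substitute p = j*0.1: P(j0.1) = 0.0976834 + 0.00127373j.
|P(j0.1)| = sqrt(Re² + Im²) = 0.09769.
20*log₁₀(0.09769) = -20.20 dB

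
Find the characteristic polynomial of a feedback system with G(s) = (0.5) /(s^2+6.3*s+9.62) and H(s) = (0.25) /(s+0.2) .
Characteristic poly = G_den * H_den + G_num * H_num = (s^3 + 6.5*s^2 + 10.88*s + 1.924) + (0.125) = s^3 + 6.5*s^2 + 10.88*s + 2.049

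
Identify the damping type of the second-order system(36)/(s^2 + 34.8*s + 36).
Standard form: ωn²/(s²+2ζωn·s+ωn²) gives ωn=6, ζ=2.9.
Overdamped (ζ = 2.9 > 1)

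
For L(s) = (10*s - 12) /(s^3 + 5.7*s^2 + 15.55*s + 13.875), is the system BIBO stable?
Denominator: s^3 + 5.7*s^2 + 15.55*s + 13.875 = (s + 1.5)(s^2 + 4.2*s + 9.25). Poles: -1.5, -2.1 + 2.2j, -2.1 - 2.2j. All Re(p)<0: Yes (stable)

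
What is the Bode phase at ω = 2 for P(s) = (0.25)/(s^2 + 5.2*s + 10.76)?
Substitute s = j*2: P(j2) = 0.0109842 - 0.0168987j.
∠P(j2) = atan2(Im, Re) = atan2(-0.0168987, 0.0109842) = -56.98°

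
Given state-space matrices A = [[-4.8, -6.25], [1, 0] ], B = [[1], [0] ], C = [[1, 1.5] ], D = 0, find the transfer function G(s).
G(s) = C(sI - A)⁻¹B + D.
Characteristic polynomial det(sI - A) = s^2 + 4.8*s + 6.25.
Numerator from C·adj(sI-A)·B + D·det(sI-A) = s + 1.5.
G(s) = (s + 1.5)/(s^2 + 4.8*s + 6.25)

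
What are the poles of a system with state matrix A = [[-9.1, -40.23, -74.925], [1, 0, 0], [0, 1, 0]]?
Eigenvalues solve det(λI - A) = 0.
Characteristic polynomial: λ^3 + 9.1*λ^2 + 40.23*λ + 74.925 = 0.
Factor: (λ + 3.7)(λ^2 + 5.4*λ + 20.25) = 0.
Roots: -2.7 + 3.6j, -2.7 - 3.6j, -3.7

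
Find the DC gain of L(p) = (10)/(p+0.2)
DC gain = L(0) = num(0)/den(0) = 10/0.2 = 50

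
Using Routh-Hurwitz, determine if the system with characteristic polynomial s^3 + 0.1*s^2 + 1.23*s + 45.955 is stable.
Routh array:
s^3: [1, 1.23]; s^2: [0.1, 45.955]; s^1: [-458.32]; s^0: [45.955]
First column: [1, 0.1, -458.32, 45.955]. Sign changes = 2.
No, unstable (2 RHP root(s))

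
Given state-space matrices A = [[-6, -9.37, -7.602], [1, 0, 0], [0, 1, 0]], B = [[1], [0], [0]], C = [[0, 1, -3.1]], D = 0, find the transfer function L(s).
L(s) = C(sI - A)⁻¹B + D.
Characteristic polynomial det(sI - A) = s^3 + 6*s^2 + 9.37*s + 7.602.
Numerator from C·adj(sI-A)·B + D·det(sI-A) = s - 3.1.
L(s) = (s - 3.1)/(s^3 + 6*s^2 + 9.37*s + 7.602)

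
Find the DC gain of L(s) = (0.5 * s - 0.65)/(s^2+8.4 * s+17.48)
DC gain = L(0) = num(0)/den(0) = -0.65/17.48 = -0.03719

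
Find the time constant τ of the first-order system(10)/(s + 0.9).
First-order system: τ = -1/pole. Pole = -0.9. τ = -1/(-0.9) = 1.111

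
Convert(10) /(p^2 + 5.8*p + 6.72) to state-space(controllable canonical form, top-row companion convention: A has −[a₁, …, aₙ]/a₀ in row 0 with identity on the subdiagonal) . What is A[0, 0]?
Reachable canonical form for den = p^2 + 5.8*p + 6.72: top row of A = -[a₁,a₂,...,aₙ]/a₀, ones on the subdiagonal, zeros elsewhere.
A = [[-5.8, -6.72], [1, 0]].
A[0,0] = -5.8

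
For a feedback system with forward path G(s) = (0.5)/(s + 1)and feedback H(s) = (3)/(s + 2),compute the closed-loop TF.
Closed-loop T = G/(1+GH).
Numerator: G_num * H_den = 0.5*s + 1.
Denominator: G_den * H_den + G_num * H_num = (s^2 + 3*s + 2) + (1.5) = s^2 + 3*s + 3.5.
T(s) = (0.5*s + 1)/(s^2 + 3*s + 3.5)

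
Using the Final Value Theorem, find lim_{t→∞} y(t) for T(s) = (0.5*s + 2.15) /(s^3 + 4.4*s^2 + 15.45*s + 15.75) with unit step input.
FVT: lim_{t→∞} y(t) = lim_{s→0} s*Y(s) where Y(s) = T(s)/s.
= lim_{s→0} T(s) = T(0) = num(0)/den(0) = 2.15/15.75 = 0.1365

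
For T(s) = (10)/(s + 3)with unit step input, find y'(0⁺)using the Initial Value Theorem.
IVT: y'(0⁺) = lim_{s→∞} s²·Y(s) = lim_{s→∞} s·T(s).
deg(num) = 0, deg(den) = 1, relative degree = 1, so s·T(s) → (leading num)/(leading den) = 10/1 = 10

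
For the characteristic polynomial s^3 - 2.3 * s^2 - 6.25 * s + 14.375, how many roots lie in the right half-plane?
Factor: s^3 - 2.3*s^2 - 6.25*s + 14.375 = (s - 2.5)(s + 2.5)(s - 2.3).
Roots: -2.5, 2.3, 2.5.
RHP roots (Re>0): 2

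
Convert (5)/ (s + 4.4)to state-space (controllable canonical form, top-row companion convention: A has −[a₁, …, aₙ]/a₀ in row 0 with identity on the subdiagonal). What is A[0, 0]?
Reachable canonical form for den = s + 4.4: top row of A = -[a₁,a₂,...,aₙ]/a₀, ones on the subdiagonal, zeros elsewhere.
A = [[-4.4]].
A[0,0] = -4.4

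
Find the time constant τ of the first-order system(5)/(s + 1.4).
First-order system: τ = -1/pole. Pole = -1.4. τ = -1/(-1.4) = 0.7143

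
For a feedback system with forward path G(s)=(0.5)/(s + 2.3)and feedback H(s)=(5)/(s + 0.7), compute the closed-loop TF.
Closed-loop T = G/(1+GH).
Numerator: G_num * H_den = 0.5*s + 0.35.
Denominator: G_den * H_den + G_num * H_num = (s^2 + 3*s + 1.61) + (2.5) = s^2 + 3*s + 4.11.
T(s) = (0.5*s + 0.35)/(s^2 + 3*s + 4.11)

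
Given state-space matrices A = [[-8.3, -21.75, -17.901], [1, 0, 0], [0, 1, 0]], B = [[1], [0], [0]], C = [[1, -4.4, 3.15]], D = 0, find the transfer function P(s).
P(s) = C(sI - A)⁻¹B + D.
Characteristic polynomial det(sI - A) = s^3 + 8.3*s^2 + 21.75*s + 17.901.
Numerator from C·adj(sI-A)·B + D·det(sI-A) = s^2 - 4.4*s + 3.15.
P(s) = (s^2 - 4.4*s + 3.15)/(s^3 + 8.3*s^2 + 21.75*s + 17.901)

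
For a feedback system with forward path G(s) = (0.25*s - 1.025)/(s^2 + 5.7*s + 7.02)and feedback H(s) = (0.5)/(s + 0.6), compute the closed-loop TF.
Closed-loop T = G/(1+GH).
Numerator: G_num * H_den = 0.25*s^2 - 0.875*s - 0.615.
Denominator: G_den * H_den + G_num * H_num = (s^3 + 6.3*s^2 + 10.44*s + 4.212) + (0.125*s - 0.5125) = s^3 + 6.3*s^2 + 10.565*s + 3.6995.
T(s) = (0.25*s^2 - 0.875*s - 0.615)/(s^3 + 6.3*s^2 + 10.565*s + 3.6995)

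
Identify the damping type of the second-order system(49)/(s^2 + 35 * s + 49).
Standard form: ωn²/(s²+2ζωn·s+ωn²) gives ωn=7, ζ=2.5.
Overdamped (ζ = 2.5 > 1)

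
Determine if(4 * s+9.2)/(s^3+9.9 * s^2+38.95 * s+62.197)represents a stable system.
Denominator: s^3 + 9.9*s^2 + 38.95*s + 62.197 = (s + 4.1)(s^2 + 5.8*s + 15.17). Poles: -2.9 + 2.6j, -2.9 - 2.6j, -4.1. All Re(p)<0: Yes (stable)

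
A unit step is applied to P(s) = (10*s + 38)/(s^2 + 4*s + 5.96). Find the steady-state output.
FVT: lim_{t→∞} y(t) = lim_{s→0} s*Y(s) where Y(s) = P(s)/s.
= lim_{s→0} P(s) = P(0) = num(0)/den(0) = 38/5.96 = 6.376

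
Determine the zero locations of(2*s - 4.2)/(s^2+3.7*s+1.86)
Set numerator = 0: 2*s - 4.2 = 0 → Zeros: 2.1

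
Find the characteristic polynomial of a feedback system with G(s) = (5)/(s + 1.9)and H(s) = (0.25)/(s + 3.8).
Characteristic poly = G_den * H_den + G_num * H_num = (s^2 + 5.7*s + 7.22) + (1.25) = s^2 + 5.7*s + 8.47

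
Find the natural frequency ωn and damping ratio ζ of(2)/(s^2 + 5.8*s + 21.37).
Underdamped: complex pole -2.9 + 3.6j. ωn = |pole| = 4.623, ζ = -Re(pole)/ωn = 0.6273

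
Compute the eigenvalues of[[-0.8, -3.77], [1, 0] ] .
Eigenvalues solve det(λI - A) = 0.
Characteristic polynomial: λ^2 + 0.8*λ + 3.77 = 0.
Roots: -0.4 + 1.9j, -0.4 - 1.9j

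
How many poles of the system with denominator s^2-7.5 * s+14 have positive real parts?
s^2 - 7.5*s + 14 = (s - 3.5)(s - 4). Poles: 3.5, 4. RHP poles (Re>0): 2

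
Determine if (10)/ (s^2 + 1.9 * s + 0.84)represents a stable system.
Denominator: s^2 + 1.9*s + 0.84 = (s + 0.7)(s + 1.2). Poles: -0.7, -1.2. All Re(p)<0: Yes (stable)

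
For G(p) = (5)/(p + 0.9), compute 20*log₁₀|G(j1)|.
Substitute p = j*1: G(j1) = 2.48619 - 2.76243j.
|G(j1)| = sqrt(Re² + Im²) = 3.716.
20*log₁₀(3.716) = 11.40 dB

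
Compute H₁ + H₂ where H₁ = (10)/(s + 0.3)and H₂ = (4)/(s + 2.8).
Parallel: H = H₁ + H₂ = (n₁·d₂ + n₂·d₁)/(d₁·d₂).
n₁·d₂ = 10*s + 28. n₂·d₁ = 4*s + 1.2. Sum = 14*s + 29.2. d₁·d₂ = s^2 + 3.1*s + 0.84.
H(s) = (14*s + 29.2)/(s^2 + 3.1*s + 0.84)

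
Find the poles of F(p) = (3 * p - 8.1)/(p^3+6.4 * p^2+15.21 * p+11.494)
Set denominator = 0: p^3 + 6.4*p^2 + 15.21*p + 11.494 = (p + 1.4)(p^2 + 5*p + 8.21) = 0 → Poles: -1.4, -2.5 + 1.4j, -2.5 - 1.4j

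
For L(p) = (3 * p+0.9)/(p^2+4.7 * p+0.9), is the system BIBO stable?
Denominator: p^2 + 4.7*p + 0.9 = (p + 4.5)(p + 0.2). Poles: -0.2, -4.5. All Re(p)<0: Yes (stable)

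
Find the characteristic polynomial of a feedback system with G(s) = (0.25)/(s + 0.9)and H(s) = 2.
Characteristic poly = G_den * H_den + G_num * H_num = (s + 0.9) + (0.5) = s + 1.4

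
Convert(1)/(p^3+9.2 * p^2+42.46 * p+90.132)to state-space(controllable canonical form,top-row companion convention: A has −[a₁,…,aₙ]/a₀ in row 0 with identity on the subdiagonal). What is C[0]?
Reachable canonical form: C = numerator coefficients (right-aligned, zero-padded to length n).
num = 1, C = [[0, 0, 1]].
C[0] = 0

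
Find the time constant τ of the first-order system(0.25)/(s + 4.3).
First-order system: τ = -1/pole. Pole = -4.3. τ = -1/(-4.3) = 0.2326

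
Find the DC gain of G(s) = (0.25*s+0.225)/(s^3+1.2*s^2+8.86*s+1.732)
DC gain = G(0) = num(0)/den(0) = 0.225/1.732 = 0.1299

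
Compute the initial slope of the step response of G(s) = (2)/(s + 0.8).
IVT: y'(0⁺) = lim_{s→∞} s²·Y(s) = lim_{s→∞} s·G(s).
deg(num) = 0, deg(den) = 1, relative degree = 1, so s·G(s) → (leading num)/(leading den) = 2/1 = 2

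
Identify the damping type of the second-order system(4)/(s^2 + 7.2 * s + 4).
Standard form: ωn²/(s²+2ζωn·s+ωn²) gives ωn=2, ζ=1.8.
Overdamped (ζ = 1.8 > 1)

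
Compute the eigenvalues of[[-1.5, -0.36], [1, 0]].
Eigenvalues solve det(λI - A) = 0.
Characteristic polynomial: λ^2 + 1.5*λ + 0.36 = 0.
Factor: (λ + 1.2)(λ + 0.3) = 0.
Roots: -0.3, -1.2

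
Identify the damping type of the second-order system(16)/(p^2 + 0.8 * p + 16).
Standard form: ωn²/(p²+2ζωn·p+ωn²) gives ωn=4, ζ=0.1.
Underdamped (ζ = 0.1 < 1)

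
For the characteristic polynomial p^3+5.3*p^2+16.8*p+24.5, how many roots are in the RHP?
p^3 + 5.3*p^2 + 16.8*p + 24.5 = (p + 2.5)(p^2 + 2.8*p + 9.8). Poles: -1.4 + 2.8j, -1.4 - 2.8j, -2.5. RHP poles (Re>0): 0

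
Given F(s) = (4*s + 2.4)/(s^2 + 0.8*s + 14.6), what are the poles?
Set denominator = 0: s^2 + 0.8*s + 14.6 = 0 → Poles: -0.4 + 3.8j, -0.4 - 3.8j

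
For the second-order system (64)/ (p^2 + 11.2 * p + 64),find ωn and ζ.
Standard form: ωn²/(p²+2ζωn·p+ωn²).
const=64=ωn² → ωn=8, p coeff=11.2=2ζωn → ζ=0.7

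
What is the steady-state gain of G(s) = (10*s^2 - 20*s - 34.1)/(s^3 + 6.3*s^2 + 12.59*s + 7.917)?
DC gain = G(0) = num(0)/den(0) = -34.1/7.917 = -4.307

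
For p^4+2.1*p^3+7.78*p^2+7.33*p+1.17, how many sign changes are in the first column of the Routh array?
Routh array:
p^4: [1, 7.78, 1.17]; p^3: [2.1, 7.33]; p^2: [4.28952, 1.17]; p^1: [6.75721]; p^0: [1.17]
First column: [1, 2.1, 4.28952, 6.75721, 1.17]. Sign changes = 0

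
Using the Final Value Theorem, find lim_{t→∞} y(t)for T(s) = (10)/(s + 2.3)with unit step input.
FVT: lim_{t→∞} y(t) = lim_{s→0} s*Y(s) where Y(s) = T(s)/s.
= lim_{s→0} T(s) = T(0) = num(0)/den(0) = 10/2.3 = 4.348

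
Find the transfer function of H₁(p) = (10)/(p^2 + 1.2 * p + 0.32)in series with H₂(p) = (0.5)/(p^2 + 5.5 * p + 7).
Series: H = H₁ · H₂ = (n₁·n₂)/(d₁·d₂).
Num: n₁·n₂ = 5. Den: d₁·d₂ = p^4 + 6.7*p^3 + 13.92*p^2 + 10.16*p + 2.24.
H(p) = (5)/(p^4 + 6.7*p^3 + 13.92*p^2 + 10.16*p + 2.24)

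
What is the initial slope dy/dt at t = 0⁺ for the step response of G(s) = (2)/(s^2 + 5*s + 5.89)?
IVT: y'(0⁺) = lim_{s→∞} s²·Y(s) = lim_{s→∞} s·G(s).
deg(num) = 0, deg(den) = 2, relative degree = 2 ≥ 2, so s·G(s) → 0. Initial slope = 0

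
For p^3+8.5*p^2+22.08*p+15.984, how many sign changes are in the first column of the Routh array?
Routh array:
p^3: [1, 22.08]; p^2: [8.5, 15.984]; p^1: [20.1995]; p^0: [15.984]
First column: [1, 8.5, 20.1995, 15.984]. Sign changes = 0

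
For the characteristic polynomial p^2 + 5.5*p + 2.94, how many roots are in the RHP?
p^2 + 5.5*p + 2.94 = (p + 4.9)(p + 0.6). Poles: -0.6, -4.9. RHP poles (Re>0): 0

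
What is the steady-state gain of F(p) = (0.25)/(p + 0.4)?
DC gain = F(0) = num(0)/den(0) = 0.25/0.4 = 0.625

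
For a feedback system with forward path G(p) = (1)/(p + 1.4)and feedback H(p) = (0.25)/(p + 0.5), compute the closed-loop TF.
Closed-loop T = G/(1+GH).
Numerator: G_num * H_den = p + 0.5.
Denominator: G_den * H_den + G_num * H_num = (p^2 + 1.9*p + 0.7) + (0.25) = p^2 + 1.9*p + 0.95.
T(p) = (p + 0.5)/(p^2 + 1.9*p + 0.95)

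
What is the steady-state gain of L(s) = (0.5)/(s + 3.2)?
DC gain = L(0) = num(0)/den(0) = 0.5/3.2 = 0.1562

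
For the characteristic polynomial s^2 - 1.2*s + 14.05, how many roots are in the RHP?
Poles: 0.6 + 3.7j, 0.6 - 3.7j. RHP poles (Re>0): 2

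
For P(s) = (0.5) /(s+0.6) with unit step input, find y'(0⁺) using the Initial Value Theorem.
IVT: y'(0⁺) = lim_{s→∞} s²·Y(s) = lim_{s→∞} s·P(s).
deg(num) = 0, deg(den) = 1, relative degree = 1, so s·P(s) → (leading num)/(leading den) = 0.5/1 = 0.5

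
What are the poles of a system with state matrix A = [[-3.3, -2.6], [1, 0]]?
Eigenvalues solve det(λI - A) = 0.
Characteristic polynomial: λ^2 + 3.3*λ + 2.6 = 0.
Factor: (λ + 2)(λ + 1.3) = 0.
Roots: -1.3, -2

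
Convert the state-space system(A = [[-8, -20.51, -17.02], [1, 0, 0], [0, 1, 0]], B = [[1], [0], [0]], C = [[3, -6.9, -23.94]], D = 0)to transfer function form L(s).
L(s) = C(sI - A)⁻¹B + D.
Characteristic polynomial det(sI - A) = s^3 + 8*s^2 + 20.51*s + 17.02.
Numerator from C·adj(sI-A)·B + D·det(sI-A) = 3*s^2 - 6.9*s - 23.94.
L(s) = (3*s^2 - 6.9*s - 23.94)/(s^3 + 8*s^2 + 20.51*s + 17.02)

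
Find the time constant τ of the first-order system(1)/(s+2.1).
First-order system: τ = -1/pole. Pole = -2.1. τ = -1/(-2.1) = 0.4762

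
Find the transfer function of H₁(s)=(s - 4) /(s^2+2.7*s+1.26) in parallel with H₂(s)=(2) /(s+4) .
Parallel: H = H₁ + H₂ = (n₁·d₂ + n₂·d₁)/(d₁·d₂).
n₁·d₂ = s^2 - 16. n₂·d₁ = 2*s^2 + 5.4*s + 2.52. Sum = 3*s^2 + 5.4*s - 13.48. d₁·d₂ = s^3 + 6.7*s^2 + 12.06*s + 5.04.
H(s) = (3*s^2 + 5.4*s - 13.48)/(s^3 + 6.7*s^2 + 12.06*s + 5.04)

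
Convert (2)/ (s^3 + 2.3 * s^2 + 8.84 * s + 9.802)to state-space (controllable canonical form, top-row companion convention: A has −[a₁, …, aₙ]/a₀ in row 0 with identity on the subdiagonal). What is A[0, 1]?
Reachable canonical form for den = s^3 + 2.3*s^2 + 8.84*s + 9.802: top row of A = -[a₁,a₂,...,aₙ]/a₀, ones on the subdiagonal, zeros elsewhere.
A = [[-2.3, -8.84, -9.802], [1, 0, 0], [0, 1, 0]].
A[0,1] = -8.84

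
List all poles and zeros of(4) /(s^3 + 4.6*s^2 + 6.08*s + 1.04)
Set denominator = 0: s^3 + 4.6*s^2 + 6.08*s + 1.04 = (s + 0.2)(s^2 + 4.4*s + 5.2) = 0 → Poles: -0.2, -2.2 + 0.6j, -2.2 - 0.6j
Numerator is a nonzero constant (4) → Zeros: none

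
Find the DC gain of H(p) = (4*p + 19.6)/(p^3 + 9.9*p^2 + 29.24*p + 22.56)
DC gain = H(0) = num(0)/den(0) = 19.6/22.56 = 0.8688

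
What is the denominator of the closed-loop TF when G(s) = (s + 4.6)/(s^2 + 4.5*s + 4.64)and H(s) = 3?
Characteristic poly = G_den * H_den + G_num * H_num = (s^2 + 4.5*s + 4.64) + (3*s + 13.8) = s^2 + 7.5*s + 18.44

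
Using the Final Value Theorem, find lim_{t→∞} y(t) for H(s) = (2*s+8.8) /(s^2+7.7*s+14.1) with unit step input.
FVT: lim_{t→∞} y(t) = lim_{s→0} s*Y(s) where Y(s) = H(s)/s.
= lim_{s→0} H(s) = H(0) = num(0)/den(0) = 8.8/14.1 = 0.6241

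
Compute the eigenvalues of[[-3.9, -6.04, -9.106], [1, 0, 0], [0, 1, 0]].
Eigenvalues solve det(λI - A) = 0.
Characteristic polynomial: λ^3 + 3.9*λ^2 + 6.04*λ + 9.106 = 0.
Factor: (λ + 2.9)(λ^2 + λ + 3.14) = 0.
Roots: -0.5 + 1.7j, -0.5 - 1.7j, -2.9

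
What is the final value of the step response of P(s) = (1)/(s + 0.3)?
FVT: lim_{t→∞} y(t) = lim_{s→0} s*Y(s) where Y(s) = P(s)/s.
= lim_{s→0} P(s) = P(0) = num(0)/den(0) = 1/0.3 = 3.333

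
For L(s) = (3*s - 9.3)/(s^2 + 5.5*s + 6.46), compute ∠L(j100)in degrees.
Substitute s = j*100: L(j100) = 0.00257494 - 0.0298777j.
∠L(j100) = atan2(Im, Re) = atan2(-0.0298777, 0.00257494) = -85.07°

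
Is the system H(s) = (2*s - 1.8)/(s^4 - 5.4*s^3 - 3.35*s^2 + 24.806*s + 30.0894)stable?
Denominator: s^4 - 5.4*s^3 - 3.35*s^2 + 24.806*s + 30.0894 = (s - 3.3)(s - 4.7)(s^2 + 2.6*s + 1.94). Poles: -1.3 + 0.5j, -1.3 - 0.5j, 3.3, 4.7. All Re(p)<0: No (unstable)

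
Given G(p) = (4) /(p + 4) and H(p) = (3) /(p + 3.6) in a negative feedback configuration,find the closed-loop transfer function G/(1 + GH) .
Closed-loop T = G/(1+GH).
Numerator: G_num * H_den = 4*p + 14.4.
Denominator: G_den * H_den + G_num * H_num = (p^2 + 7.6*p + 14.4) + (12) = p^2 + 7.6*p + 26.4.
T(p) = (4*p + 14.4)/(p^2 + 7.6*p + 26.4)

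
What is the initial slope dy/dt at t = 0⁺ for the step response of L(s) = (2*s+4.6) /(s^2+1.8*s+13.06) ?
IVT: y'(0⁺) = lim_{s→∞} s²·Y(s) = lim_{s→∞} s·L(s).
deg(num) = 1, deg(den) = 2, relative degree = 1, so s·L(s) → (leading num)/(leading den) = 2/1 = 2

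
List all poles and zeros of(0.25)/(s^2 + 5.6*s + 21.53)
Set denominator = 0: s^2 + 5.6*s + 21.53 = 0 → Poles: -2.8 + 3.7j, -2.8 - 3.7j
Numerator is a nonzero constant (0.25) → Zeros: none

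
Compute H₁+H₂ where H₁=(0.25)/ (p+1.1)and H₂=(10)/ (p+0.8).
Parallel: H = H₁ + H₂ = (n₁·d₂ + n₂·d₁)/(d₁·d₂).
n₁·d₂ = 0.25*p + 0.2. n₂·d₁ = 10*p + 11. Sum = 10.25*p + 11.2. d₁·d₂ = p^2 + 1.9*p + 0.88.
H(p) = (10.25*p + 11.2)/(p^2 + 1.9*p + 0.88)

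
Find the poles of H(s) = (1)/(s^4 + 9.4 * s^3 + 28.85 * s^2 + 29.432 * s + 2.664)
Set denominator = 0: s^4 + 9.4*s^3 + 28.85*s^2 + 29.432*s + 2.664 = (s + 3.7)(s + 0.1)(s + 3.6)(s + 2) = 0 → Poles: -0.1, -2, -3.6, -3.7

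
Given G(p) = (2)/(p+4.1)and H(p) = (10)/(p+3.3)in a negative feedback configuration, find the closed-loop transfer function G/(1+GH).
Closed-loop T = G/(1+GH).
Numerator: G_num * H_den = 2*p + 6.6.
Denominator: G_den * H_den + G_num * H_num = (p^2 + 7.4*p + 13.53) + (20) = p^2 + 7.4*p + 33.53.
T(p) = (2*p + 6.6)/(p^2 + 7.4*p + 33.53)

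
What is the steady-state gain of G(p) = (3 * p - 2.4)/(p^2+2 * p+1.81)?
DC gain = G(0) = num(0)/den(0) = -2.4/1.81 = -1.326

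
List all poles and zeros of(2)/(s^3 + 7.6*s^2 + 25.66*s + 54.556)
Set denominator = 0: s^3 + 7.6*s^2 + 25.66*s + 54.556 = (s + 4.6)(s^2 + 3*s + 11.86) = 0 → Poles: -1.5 + 3.1j, -1.5 - 3.1j, -4.6
Numerator is a nonzero constant (2) → Zeros: none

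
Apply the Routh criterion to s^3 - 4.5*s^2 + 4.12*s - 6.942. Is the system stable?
Routh array:
s^3: [1, 4.12]; s^2: [-4.5, -6.942]; s^1: [2.57733]; s^0: [-6.942]
First column: [1, -4.5, 2.57733, -6.942]. Sign changes = 3.
No, unstable (3 RHP root(s))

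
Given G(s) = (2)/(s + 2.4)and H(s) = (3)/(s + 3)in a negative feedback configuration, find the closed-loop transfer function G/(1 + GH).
Closed-loop T = G/(1+GH).
Numerator: G_num * H_den = 2*s + 6.
Denominator: G_den * H_den + G_num * H_num = (s^2 + 5.4*s + 7.2) + (6) = s^2 + 5.4*s + 13.2.
T(s) = (2*s + 6)/(s^2 + 5.4*s + 13.2)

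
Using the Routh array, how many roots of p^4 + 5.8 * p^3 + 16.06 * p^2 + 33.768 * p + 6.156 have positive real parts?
Routh array:
p^4: [1, 16.06, 6.156]; p^3: [5.8, 33.768]; p^2: [10.2379, 6.156]; p^1: [30.2805]; p^0: [6.156]
First column: [1, 5.8, 10.2379, 30.2805, 6.156]. Sign changes = RHP roots = 0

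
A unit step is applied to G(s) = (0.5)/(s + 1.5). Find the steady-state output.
FVT: lim_{t→∞} y(t) = lim_{s→0} s*Y(s) where Y(s) = G(s)/s.
= lim_{s→0} G(s) = G(0) = num(0)/den(0) = 0.5/1.5 = 0.3333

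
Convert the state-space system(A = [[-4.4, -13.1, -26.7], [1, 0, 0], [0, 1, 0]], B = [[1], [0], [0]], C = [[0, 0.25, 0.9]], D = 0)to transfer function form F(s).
F(s) = C(sI - A)⁻¹B + D.
Characteristic polynomial det(sI - A) = s^3 + 4.4*s^2 + 13.1*s + 26.7.
Numerator from C·adj(sI-A)·B + D·det(sI-A) = 0.25*s + 0.9.
F(s) = (0.25*s + 0.9)/(s^3 + 4.4*s^2 + 13.1*s + 26.7)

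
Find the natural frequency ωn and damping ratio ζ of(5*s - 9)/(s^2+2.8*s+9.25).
Underdamped: complex pole -1.4 + 2.7j. ωn = |pole| = 3.041, ζ = -Re(pole)/ωn = 0.4603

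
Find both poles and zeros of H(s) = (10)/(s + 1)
Set denominator = 0: s + 1 = 0 → Poles: -1
Numerator is a nonzero constant (10) → Zeros: none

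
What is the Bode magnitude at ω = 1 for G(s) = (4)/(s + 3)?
Substitute s = j*1: G(j1) = 1.2 - 0.4j.
|G(j1)| = sqrt(Re² + Im²) = 1.265.
20*log₁₀(1.265) = 2.04 dB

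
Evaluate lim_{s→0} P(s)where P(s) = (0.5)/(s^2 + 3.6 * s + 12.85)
DC gain = P(0) = num(0)/den(0) = 0.5/12.85 = 0.03891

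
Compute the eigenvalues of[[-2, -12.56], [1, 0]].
Eigenvalues solve det(λI - A) = 0.
Characteristic polynomial: λ^2 + 2*λ + 12.56 = 0.
Roots: -1 + 3.4j, -1 - 3.4j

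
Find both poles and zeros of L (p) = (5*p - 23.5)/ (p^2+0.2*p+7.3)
Set denominator = 0: p^2 + 0.2*p + 7.3 = 0 → Poles: -0.1 + 2.7j, -0.1 - 2.7j
Set numerator = 0: 5*p - 23.5 = 0 → Zeros: 4.7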